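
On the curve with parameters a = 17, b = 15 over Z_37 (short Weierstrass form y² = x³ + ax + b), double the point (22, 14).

tangent at (22, 14): λ = (3·22² + 17)/(2·14) ≡ 26/28. 28⁻¹ ≡ 4 (mod 37), so λ ≡ 26·4 ≡ 30.
  x = λ² - 22 - 22 = 900 - 44 ≡ 5; y = λ·(22 - 5) - 14 ≡ 15. → (5, 15)

(5, 15)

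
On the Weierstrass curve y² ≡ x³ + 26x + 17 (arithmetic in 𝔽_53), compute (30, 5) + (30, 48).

O

The two points share x = 30 and their y-coordinates satisfy 5 + 48 ≡ 0 (mod 53), so they are inverses. Their sum is ∞.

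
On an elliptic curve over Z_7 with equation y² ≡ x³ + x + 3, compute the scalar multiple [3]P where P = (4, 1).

Repeated addition: build up to 3P.
2P: tangent at (4, 1): λ = (3·4² + 1)/(2·1) ≡ 0/2. 2⁻¹ ≡ 4 (mod 7), so λ ≡ 0·4 ≡ 0.
  x = λ² - 4 - 4 = 0 - 8 ≡ 6; y = λ·(4 - 6) - 1 ≡ 6. → (6, 6)
3P: (6, 6) + (4, 1). λ = (1 - 6)/(4 - 6) ≡ 2/5 mod 7. 5⁻¹ ≡ 3 (mod 7) since 5·3 = 15 ≡ 1, so λ ≡ 6.
  x = λ² - 6 - 4 = 36 - 10 ≡ 5; y = λ·(6 - 5) - 6 ≡ 0. → (5, 0)

(5, 0)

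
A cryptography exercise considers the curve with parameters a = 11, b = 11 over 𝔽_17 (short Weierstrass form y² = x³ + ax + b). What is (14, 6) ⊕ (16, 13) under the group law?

(14, 6) + (16, 13). λ = (13 - 6)/(16 - 14) ≡ 7/2 mod 17. 2⁻¹ ≡ 9 (mod 17), so λ ≡ 12.
  x = λ² - 14 - 16 = 144 - 30 ≡ 12; y = λ·(14 - 12) - 6 ≡ 1. → (12, 1)

(12, 1)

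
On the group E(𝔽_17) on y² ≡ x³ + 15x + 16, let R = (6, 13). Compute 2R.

(1, 10)

tangent at (6, 13): λ = (3·6² + 15)/(2·13) ≡ 4/9. 9⁻¹ ≡ 2 (mod 17), so λ ≡ 4·2 ≡ 8.
  x = λ² - 6 - 6 = 64 - 12 ≡ 1; y = λ·(6 - 1) - 13 ≡ 10. → (1, 10)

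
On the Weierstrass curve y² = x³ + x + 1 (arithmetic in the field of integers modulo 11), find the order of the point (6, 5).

2P: tangent at (6, 5): λ = (3·6² + 1)/(2·5) ≡ 10/10. 10⁻¹ ≡ 10 (mod 11), so λ ≡ 10·10 ≡ 1.
  x = λ² - 6 - 6 = 1 - 12 ≡ 0; y = λ·(6 - 0) - 5 ≡ 1. → (0, 1)
3P: (0, 1) + (6, 5). λ = (5 - 1)/(6 - 0) ≡ 4/6 mod 11. 6⁻¹ ≡ 2 (mod 11), so λ ≡ 8.
  x = λ² - 0 - 6 = 64 - 6 ≡ 3; y = λ·(0 - 3) - 1 ≡ 8. → (3, 8)
4P: (3, 8) + (6, 5). λ = (5 - 8)/(6 - 3) ≡ 8/3 mod 11. 3⁻¹ ≡ 4 (mod 11) since 3·4 = 12 ≡ 1, so λ ≡ 10.
  x = λ² - 3 - 6 = 100 - 9 ≡ 3; y = λ·(3 - 3) - 8 ≡ 3. → (3, 3)
5P: (3, 3) + (6, 5). λ = (5 - 3)/(6 - 3) ≡ 2/3 mod 11. 3⁻¹ ≡ 4 (mod 11) since 3·4 = 12 ≡ 1, so λ ≡ 8.
  x = λ² - 3 - 6 = 64 - 9 ≡ 0; y = λ·(3 - 0) - 3 ≡ 10. → (0, 10)
6P: (0, 10) + (6, 5). λ = (5 - 10)/(6 - 0) ≡ 6/6 mod 11. 6⁻¹ ≡ 2 (mod 11) since 6·2 = 12 ≡ 1, so λ ≡ 1.
  x = λ² - 0 - 6 = 1 - 6 ≡ 6; y = λ·(0 - 6) - 10 ≡ 6. → (6, 6)
7P: (6, 6) + (6, 5): same x and y₁ ≡ -y₂, so the sum is 𝒪.
7P = 𝒪, so the order is 7.

7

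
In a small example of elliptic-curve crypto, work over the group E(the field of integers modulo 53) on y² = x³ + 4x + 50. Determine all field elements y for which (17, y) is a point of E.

x³ + 4x + 50 = 5031 ≡ 49 (mod 53).
Square roots of 49 mod 53: 7 and 46 (since 7² = 49 ≡ 49).

7, 46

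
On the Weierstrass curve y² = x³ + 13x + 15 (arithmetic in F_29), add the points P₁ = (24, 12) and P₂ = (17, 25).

(24, 17)

(24, 12) + (17, 25). λ = (25 - 12)/(17 - 24) ≡ 13/22 mod 29. 22⁻¹ ≡ 4 (mod 29) since 22·4 = 88 ≡ 1, so λ ≡ 23.
  x = λ² - 24 - 17 = 529 - 41 ≡ 24; y = λ·(24 - 24) - 12 ≡ 17. → (24, 17)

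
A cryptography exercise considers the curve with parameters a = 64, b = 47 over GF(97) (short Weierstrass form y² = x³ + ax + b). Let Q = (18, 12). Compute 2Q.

tangent at (18, 12): λ = (3·18² + 64)/(2·12) ≡ 66/24. 24⁻¹ ≡ 93 (mod 97) since 24·93 = 2232 ≡ 1, so λ ≡ 66·93 ≡ 27.
  x = λ² - 18 - 18 = 729 - 36 ≡ 14; y = λ·(18 - 14) - 12 ≡ 96. → (14, 96)

(14, 96)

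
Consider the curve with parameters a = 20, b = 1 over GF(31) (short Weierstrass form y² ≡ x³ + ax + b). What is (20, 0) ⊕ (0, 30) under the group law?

(20, 0) + (0, 30). λ = (30 - 0)/(0 - 20) ≡ 30/11 mod 31. 11⁻¹ ≡ 17 (mod 31), so λ ≡ 14.
  x = λ² - 20 - 0 = 196 - 20 ≡ 21; y = λ·(20 - 21) - 0 ≡ 17. → (21, 17)

(21, 17)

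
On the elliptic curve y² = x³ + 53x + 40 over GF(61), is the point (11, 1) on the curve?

no

y² = 1² ≡ 1; x³ + 53x + 40 = 1954 ≡ 2 (mod 61). 1 ≠ 2.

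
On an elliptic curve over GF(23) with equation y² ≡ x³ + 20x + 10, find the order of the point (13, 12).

2P: tangent at (13, 12): λ = (3·13² + 20)/(2·12) ≡ 21/1. 1⁻¹ ≡ 1 (mod 23), so λ ≡ 21·1 ≡ 21.
  x = λ² - 13 - 13 = 441 - 26 ≡ 1; y = λ·(13 - 1) - 12 ≡ 10. → (1, 10)
3P: (1, 10) + (13, 12). λ = (12 - 10)/(13 - 1) ≡ 2/12 mod 23. 12⁻¹ ≡ 2 (mod 23), so λ ≡ 4.
  x = λ² - 1 - 13 = 16 - 14 ≡ 2; y = λ·(1 - 2) - 10 ≡ 9. → (2, 9)
4P: (2, 9) + (13, 12). λ = (12 - 9)/(13 - 2) ≡ 3/11 mod 23. 11⁻¹ ≡ 21 (mod 23), so λ ≡ 17.
  x = λ² - 2 - 13 = 289 - 15 ≡ 21; y = λ·(2 - 21) - 9 ≡ 13. → (21, 13)
5P: (21, 13) + (13, 12). λ = (12 - 13)/(13 - 21) ≡ 22/15 mod 23. 15⁻¹ ≡ 20 (mod 23), so λ ≡ 3.
  x = λ² - 21 - 13 = 9 - 34 ≡ 21; y = λ·(21 - 21) - 13 ≡ 10. → (21, 10)
6P: (21, 10) + (13, 12). λ = (12 - 10)/(13 - 21) ≡ 2/15 mod 23. 15⁻¹ ≡ 20 (mod 23) since 15·20 = 300 ≡ 1, so λ ≡ 17.
  x = λ² - 21 - 13 = 289 - 34 ≡ 2; y = λ·(21 - 2) - 10 ≡ 14. → (2, 14)
7P: (2, 14) + (13, 12). λ = (12 - 14)/(13 - 2) ≡ 21/11 mod 23. 11⁻¹ ≡ 21 (mod 23), so λ ≡ 4.
  x = λ² - 2 - 13 = 16 - 15 ≡ 1; y = λ·(2 - 1) - 14 ≡ 13. → (1, 13)
8P: (1, 13) + (13, 12). λ = (12 - 13)/(13 - 1) ≡ 22/12 mod 23. 12⁻¹ ≡ 2 (mod 23), so λ ≡ 21.
  x = λ² - 1 - 13 = 441 - 14 ≡ 13; y = λ·(1 - 13) - 13 ≡ 11. → (13, 11)
9P: (13, 11) + (13, 12): same x and y₁ ≡ -y₂, so the sum is 𝒪.
9P = 𝒪, so the order is 9.

9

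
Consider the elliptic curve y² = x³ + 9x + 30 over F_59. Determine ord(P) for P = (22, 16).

2P: tangent at (22, 16): λ = (3·22² + 9)/(2·16) ≡ 45/32. 32⁻¹ ≡ 24 (mod 59), so λ ≡ 45·24 ≡ 18.
  x = λ² - 22 - 22 = 324 - 44 ≡ 44; y = λ·(22 - 44) - 16 ≡ 1. → (44, 1)
3P: (44, 1) + (22, 16). λ = (16 - 1)/(22 - 44) ≡ 15/37 mod 59. 37⁻¹ ≡ 8 (mod 59) since 37·8 = 296 ≡ 1, so λ ≡ 2.
  x = λ² - 44 - 22 = 4 - 66 ≡ 56; y = λ·(44 - 56) - 1 ≡ 34. → (56, 34)
4P: (56, 34) + (22, 16). λ = (16 - 34)/(22 - 56) ≡ 41/25 mod 59. 25⁻¹ ≡ 26 (mod 59), so λ ≡ 4.
  x = λ² - 56 - 22 = 16 - 78 ≡ 56; y = λ·(56 - 56) - 34 ≡ 25. → (56, 25)
5P: (56, 25) + (22, 16). λ = (16 - 25)/(22 - 56) ≡ 50/25 mod 59. 25⁻¹ ≡ 26 (mod 59) since 25·26 = 650 ≡ 1, so λ ≡ 2.
  x = λ² - 56 - 22 = 4 - 78 ≡ 44; y = λ·(56 - 44) - 25 ≡ 58. → (44, 58)
6P: (44, 58) + (22, 16). λ = (16 - 58)/(22 - 44) ≡ 17/37 mod 59. 37⁻¹ ≡ 8 (mod 59), so λ ≡ 18.
  x = λ² - 44 - 22 = 324 - 66 ≡ 22; y = λ·(44 - 22) - 58 ≡ 43. → (22, 43)
7P: (22, 43) + (22, 16): same x and y₁ ≡ -y₂, so the sum is the point at infinity.
7P = the point at infinity, so the order is 7.

7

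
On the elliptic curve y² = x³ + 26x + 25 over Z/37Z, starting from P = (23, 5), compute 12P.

Repeated addition: build up to 12P.
2P: tangent at (23, 5): λ = (3·23² + 26)/(2·5) ≡ 22/10. 10⁻¹ ≡ 26 (mod 37), so λ ≡ 22·26 ≡ 17.
  x = λ² - 23 - 23 = 289 - 46 ≡ 21; y = λ·(23 - 21) - 5 ≡ 29. → (21, 29)
3P: (21, 29) + (23, 5). λ = (5 - 29)/(23 - 21) ≡ 13/2 mod 37. 2⁻¹ ≡ 19 (mod 37) since 2·19 = 38 ≡ 1, so λ ≡ 25.
  x = λ² - 21 - 23 = 625 - 44 ≡ 26; y = λ·(21 - 26) - 29 ≡ 31. → (26, 31)
4P: (26, 31) + (23, 5). λ = (5 - 31)/(23 - 26) ≡ 11/34 mod 37. 34⁻¹ ≡ 12 (mod 37), so λ ≡ 21.
  x = λ² - 26 - 23 = 441 - 49 ≡ 22; y = λ·(26 - 22) - 31 ≡ 16. → (22, 16)
5P: (22, 16) + (23, 5). λ = (5 - 16)/(23 - 22) ≡ 26/1 mod 37. 1⁻¹ ≡ 1 (mod 37) since 1·1 = 1 ≡ 1, so λ ≡ 26.
  x = λ² - 22 - 23 = 676 - 45 ≡ 2; y = λ·(22 - 2) - 16 ≡ 23. → (2, 23)
6P: (2, 23) + (23, 5). λ = (5 - 23)/(23 - 2) ≡ 19/21 mod 37. 21⁻¹ ≡ 30 (mod 37), so λ ≡ 15.
  x = λ² - 2 - 23 = 225 - 25 ≡ 15; y = λ·(2 - 15) - 23 ≡ 4. → (15, 4)
7P: (15, 4) + (23, 5). λ = (5 - 4)/(23 - 15) ≡ 1/8 mod 37. 8⁻¹ ≡ 14 (mod 37), so λ ≡ 14.
  x = λ² - 15 - 23 = 196 - 38 ≡ 10; y = λ·(15 - 10) - 4 ≡ 29. → (10, 29)
8P: (10, 29) + (23, 5). λ = (5 - 29)/(23 - 10) ≡ 13/13 mod 37. 13⁻¹ ≡ 20 (mod 37), so λ ≡ 1.
  x = λ² - 10 - 23 = 1 - 33 ≡ 5; y = λ·(10 - 5) - 29 ≡ 13. → (5, 13)
9P: (5, 13) + (23, 5). λ = (5 - 13)/(23 - 5) ≡ 29/18 mod 37. 18⁻¹ ≡ 35 (mod 37), so λ ≡ 16.
  x = λ² - 5 - 23 = 256 - 28 ≡ 6; y = λ·(5 - 6) - 13 ≡ 8. → (6, 8)
10P: (6, 8) + (23, 5). λ = (5 - 8)/(23 - 6) ≡ 34/17 mod 37. 17⁻¹ ≡ 24 (mod 37) since 17·24 = 408 ≡ 1, so λ ≡ 2.
  x = λ² - 6 - 23 = 4 - 29 ≡ 12; y = λ·(6 - 12) - 8 ≡ 17. → (12, 17)
11P: (12, 17) + (23, 5). λ = (5 - 17)/(23 - 12) ≡ 25/11 mod 37. 11⁻¹ ≡ 27 (mod 37), so λ ≡ 9.
  x = λ² - 12 - 23 = 81 - 35 ≡ 9; y = λ·(12 - 9) - 17 ≡ 10. → (9, 10)
12P: (9, 10) + (23, 5). λ = (5 - 10)/(23 - 9) ≡ 32/14 mod 37. 14⁻¹ ≡ 8 (mod 37), so λ ≡ 34.
  x = λ² - 9 - 23 = 1156 - 32 ≡ 14; y = λ·(9 - 14) - 10 ≡ 5. → (14, 5)

(14, 5)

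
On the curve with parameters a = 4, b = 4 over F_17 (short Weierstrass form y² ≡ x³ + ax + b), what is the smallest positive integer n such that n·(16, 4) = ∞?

2P: tangent at (16, 4): λ = (3·16² + 4)/(2·4) ≡ 7/8. 8⁻¹ ≡ 15 (mod 17), so λ ≡ 7·15 ≡ 3.
  x = λ² - 16 - 16 = 9 - 32 ≡ 11; y = λ·(16 - 11) - 4 ≡ 11. → (11, 11)
3P: (11, 11) + (16, 4). λ = (4 - 11)/(16 - 11) ≡ 10/5 mod 17. 5⁻¹ ≡ 7 (mod 17) since 5·7 = 35 ≡ 1, so λ ≡ 2.
  x = λ² - 11 - 16 = 4 - 27 ≡ 11; y = λ·(11 - 11) - 11 ≡ 6. → (11, 6)
4P: (11, 6) + (16, 4). λ = (4 - 6)/(16 - 11) ≡ 15/5 mod 17. 5⁻¹ ≡ 7 (mod 17), so λ ≡ 3.
  x = λ² - 11 - 16 = 9 - 27 ≡ 16; y = λ·(11 - 16) - 6 ≡ 13. → (16, 13)
5P: (16, 13) + (16, 4): same x and y₁ ≡ -y₂, so the sum is ∞.
5P = ∞, so the order is 5.

5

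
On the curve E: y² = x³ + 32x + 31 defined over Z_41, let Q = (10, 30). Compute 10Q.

Repeated addition: build up to 10Q.
2Q: tangent at (10, 30): λ = (3·10² + 32)/(2·30) ≡ 4/19. 19⁻¹ ≡ 13 (mod 41), so λ ≡ 4·13 ≡ 11.
  x = λ² - 10 - 10 = 121 - 20 ≡ 19; y = λ·(10 - 19) - 30 ≡ 35. → (19, 35)
3Q: (19, 35) + (10, 30). λ = (30 - 35)/(10 - 19) ≡ 36/32 mod 41. 32⁻¹ ≡ 9 (mod 41), so λ ≡ 37.
  x = λ² - 19 - 10 = 1369 - 29 ≡ 28; y = λ·(19 - 28) - 35 ≡ 1. → (28, 1)
4Q: (28, 1) + (10, 30). λ = (30 - 1)/(10 - 28) ≡ 29/23 mod 41. 23⁻¹ ≡ 25 (mod 41), so λ ≡ 28.
  x = λ² - 28 - 10 = 784 - 38 ≡ 8; y = λ·(28 - 8) - 1 ≡ 26. → (8, 26)
5Q: (8, 26) + (10, 30). λ = (30 - 26)/(10 - 8) ≡ 4/2 mod 41. 2⁻¹ ≡ 21 (mod 41) since 2·21 = 42 ≡ 1, so λ ≡ 2.
  x = λ² - 8 - 10 = 4 - 18 ≡ 27; y = λ·(8 - 27) - 26 ≡ 18. → (27, 18)
6Q: (27, 18) + (10, 30). λ = (30 - 18)/(10 - 27) ≡ 12/24 mod 41. 24⁻¹ ≡ 12 (mod 41), so λ ≡ 21.
  x = λ² - 27 - 10 = 441 - 37 ≡ 35; y = λ·(27 - 35) - 18 ≡ 19. → (35, 19)
7Q: (35, 19) + (10, 30). λ = (30 - 19)/(10 - 35) ≡ 11/16 mod 41. 16⁻¹ ≡ 18 (mod 41), so λ ≡ 34.
  x = λ² - 35 - 10 = 1156 - 45 ≡ 4; y = λ·(35 - 4) - 19 ≡ 10. → (4, 10)
8Q: (4, 10) + (10, 30). λ = (30 - 10)/(10 - 4) ≡ 20/6 mod 41. 6⁻¹ ≡ 7 (mod 41), so λ ≡ 17.
  x = λ² - 4 - 10 = 289 - 14 ≡ 29; y = λ·(4 - 29) - 10 ≡ 16. → (29, 16)
9Q: (29, 16) + (10, 30). λ = (30 - 16)/(10 - 29) ≡ 14/22 mod 41. 22⁻¹ ≡ 28 (mod 41) since 22·28 = 616 ≡ 1, so λ ≡ 23.
  x = λ² - 29 - 10 = 529 - 39 ≡ 39; y = λ·(29 - 39) - 16 ≡ 0. → (39, 0)
10Q: (39, 0) + (10, 30). λ = (30 - 0)/(10 - 39) ≡ 30/12 mod 41. 12⁻¹ ≡ 24 (mod 41), so λ ≡ 23.
  x = λ² - 39 - 10 = 529 - 49 ≡ 29; y = λ·(39 - 29) - 0 ≡ 25. → (29, 25)

(29, 25)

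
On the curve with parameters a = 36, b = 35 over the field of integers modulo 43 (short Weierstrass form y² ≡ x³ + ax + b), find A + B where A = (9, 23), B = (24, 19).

(9, 23) + (24, 19). λ = (19 - 23)/(24 - 9) ≡ 39/15 mod 43. 15⁻¹ ≡ 23 (mod 43) since 15·23 = 345 ≡ 1, so λ ≡ 37.
  x = λ² - 9 - 24 = 1369 - 33 ≡ 3; y = λ·(9 - 3) - 23 ≡ 27. → (3, 27)

(3, 27)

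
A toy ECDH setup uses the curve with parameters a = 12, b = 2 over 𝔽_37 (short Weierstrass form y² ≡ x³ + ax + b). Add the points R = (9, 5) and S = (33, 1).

(9, 5) + (33, 1). λ = (1 - 5)/(33 - 9) ≡ 33/24 mod 37. 24⁻¹ ≡ 17 (mod 37) since 24·17 = 408 ≡ 1, so λ ≡ 6.
  x = λ² - 9 - 33 = 36 - 42 ≡ 31; y = λ·(9 - 31) - 5 ≡ 11. → (31, 11)

(31, 11)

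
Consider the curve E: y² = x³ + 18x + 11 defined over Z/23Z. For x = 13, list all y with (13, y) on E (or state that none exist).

x³ + 18x + 11 = 2442 ≡ 4 (mod 23).
Square roots of 4 mod 23: 2 and 21 (since 2² = 4 ≡ 4).

2, 21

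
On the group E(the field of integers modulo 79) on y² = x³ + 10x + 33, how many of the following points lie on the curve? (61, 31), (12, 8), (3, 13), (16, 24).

3

(61, 31): 31² ≡ 13, rhs ≡ 25 → off.
(12, 8): 8² ≡ 64, rhs ≡ 64 → on.
(3, 13): 13² ≡ 11, rhs ≡ 11 → on.
(16, 24): 24² ≡ 23, rhs ≡ 23 → on.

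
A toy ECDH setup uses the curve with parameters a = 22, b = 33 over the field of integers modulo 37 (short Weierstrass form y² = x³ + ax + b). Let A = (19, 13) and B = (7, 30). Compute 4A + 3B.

First 4A:
Double-and-add on 4 = (100)₂. Start with A = (19, 13) for the leading 1-bit.
double: tangent at (19, 13): λ = (3·19² + 22)/(2·13) ≡ 32/26. 26⁻¹ ≡ 10 (mod 37) since 26·10 = 260 ≡ 1, so λ ≡ 32·10 ≡ 24.
  x = λ² - 19 - 19 = 576 - 38 ≡ 20; y = λ·(19 - 20) - 13 ≡ 0. → (20, 0)
double: (20, 0) + (20, 0): same x and y₁ ≡ -y₂, so the sum is O.
4A = O.
Next 3B:
Repeated addition: build up to 3B.
2B: tangent at (7, 30): λ = (3·7² + 22)/(2·30) ≡ 21/23. 23⁻¹ ≡ 29 (mod 37) since 23·29 = 667 ≡ 1, so λ ≡ 21·29 ≡ 17.
  x = λ² - 7 - 7 = 289 - 14 ≡ 16; y = λ·(7 - 16) - 30 ≡ 2. → (16, 2)
3B: (16, 2) + (7, 30). λ = (30 - 2)/(7 - 16) ≡ 28/28 mod 37. 28⁻¹ ≡ 4 (mod 37), so λ ≡ 1.
  x = λ² - 16 - 7 = 1 - 23 ≡ 15; y = λ·(16 - 15) - 2 ≡ 36. → (15, 36)
3B = (15, 36).
Finally 4A + 3B:
O + (15, 36) = (15, 36) (identity).

(15, 36)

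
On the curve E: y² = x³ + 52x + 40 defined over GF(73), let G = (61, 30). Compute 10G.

Repeated addition: build up to 10G.
2G: tangent at (61, 30): λ = (3·61² + 52)/(2·30) ≡ 46/60. 60⁻¹ ≡ 28 (mod 73), so λ ≡ 46·28 ≡ 47.
  x = λ² - 61 - 61 = 2209 - 122 ≡ 43; y = λ·(61 - 43) - 30 ≡ 13. → (43, 13)
3G: (43, 13) + (61, 30). λ = (30 - 13)/(61 - 43) ≡ 17/18 mod 73. 18⁻¹ ≡ 69 (mod 73), so λ ≡ 5.
  x = λ² - 43 - 61 = 25 - 104 ≡ 67; y = λ·(43 - 67) - 13 ≡ 13. → (67, 13)
4G: (67, 13) + (61, 30). λ = (30 - 13)/(61 - 67) ≡ 17/67 mod 73. 67⁻¹ ≡ 12 (mod 73), so λ ≡ 58.
  x = λ² - 67 - 61 = 3364 - 128 ≡ 24; y = λ·(67 - 24) - 13 ≡ 72. → (24, 72)
5G: (24, 72) + (61, 30). λ = (30 - 72)/(61 - 24) ≡ 31/37 mod 73. 37⁻¹ ≡ 2 (mod 73), so λ ≡ 62.
  x = λ² - 24 - 61 = 3844 - 85 ≡ 36; y = λ·(24 - 36) - 72 ≡ 60. → (36, 60)
6G: (36, 60) + (61, 30). λ = (30 - 60)/(61 - 36) ≡ 43/25 mod 73. 25⁻¹ ≡ 38 (mod 73) since 25·38 = 950 ≡ 1, so λ ≡ 28.
  x = λ² - 36 - 61 = 784 - 97 ≡ 30; y = λ·(36 - 30) - 60 ≡ 35. → (30, 35)
7G: (30, 35) + (61, 30). λ = (30 - 35)/(61 - 30) ≡ 68/31 mod 73. 31⁻¹ ≡ 33 (mod 73) since 31·33 = 1023 ≡ 1, so λ ≡ 54.
  x = λ² - 30 - 61 = 2916 - 91 ≡ 51; y = λ·(30 - 51) - 35 ≡ 72. → (51, 72)
8G: (51, 72) + (61, 30). λ = (30 - 72)/(61 - 51) ≡ 31/10 mod 73. 10⁻¹ ≡ 22 (mod 73), so λ ≡ 25.
  x = λ² - 51 - 61 = 625 - 112 ≡ 2; y = λ·(51 - 2) - 72 ≡ 58. → (2, 58)
9G: (2, 58) + (61, 30). λ = (30 - 58)/(61 - 2) ≡ 45/59 mod 73. 59⁻¹ ≡ 26 (mod 73), so λ ≡ 2.
  x = λ² - 2 - 61 = 4 - 63 ≡ 14; y = λ·(2 - 14) - 58 ≡ 64. → (14, 64)
10G: (14, 64) + (61, 30). λ = (30 - 64)/(61 - 14) ≡ 39/47 mod 73. 47⁻¹ ≡ 14 (mod 73), so λ ≡ 35.
  x = λ² - 14 - 61 = 1225 - 75 ≡ 55; y = λ·(14 - 55) - 64 ≡ 34. → (55, 34)

(55, 34)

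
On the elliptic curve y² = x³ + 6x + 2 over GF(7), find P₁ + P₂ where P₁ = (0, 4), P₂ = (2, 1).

(0, 4) + (2, 1). λ = (1 - 4)/(2 - 0) ≡ 4/2 mod 7. 2⁻¹ ≡ 4 (mod 7), so λ ≡ 2.
  x = λ² - 0 - 2 = 4 - 2 ≡ 2; y = λ·(0 - 2) - 4 ≡ 6. → (2, 6)

(2, 6)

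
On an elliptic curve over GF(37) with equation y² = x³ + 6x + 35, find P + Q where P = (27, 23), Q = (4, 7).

(27, 23) + (4, 7). λ = (7 - 23)/(4 - 27) ≡ 21/14 mod 37. 14⁻¹ ≡ 8 (mod 37), so λ ≡ 20.
  x = λ² - 27 - 4 = 400 - 31 ≡ 36; y = λ·(27 - 36) - 23 ≡ 19. → (36, 19)

(36, 19)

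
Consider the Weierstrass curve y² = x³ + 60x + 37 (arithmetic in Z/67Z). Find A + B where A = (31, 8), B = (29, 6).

(31, 8) + (29, 6). λ = (6 - 8)/(29 - 31) ≡ 65/65 mod 67. 65⁻¹ ≡ 33 (mod 67), so λ ≡ 1.
  x = λ² - 31 - 29 = 1 - 60 ≡ 8; y = λ·(31 - 8) - 8 ≡ 15. → (8, 15)

(8, 15)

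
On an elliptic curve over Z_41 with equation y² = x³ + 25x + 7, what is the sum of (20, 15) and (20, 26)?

O

The two points share x = 20 and their y-coordinates satisfy 15 + 26 ≡ 0 (mod 41), so they are inverses. Their sum is the point at infinity.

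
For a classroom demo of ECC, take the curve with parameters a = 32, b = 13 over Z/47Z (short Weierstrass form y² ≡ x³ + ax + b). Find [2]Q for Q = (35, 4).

tangent at (35, 4): λ = (3·35² + 32)/(2·4) ≡ 41/8. 8⁻¹ ≡ 6 (mod 47) since 8·6 = 48 ≡ 1, so λ ≡ 41·6 ≡ 11.
  x = λ² - 35 - 35 = 121 - 70 ≡ 4; y = λ·(35 - 4) - 4 ≡ 8. → (4, 8)

(4, 8)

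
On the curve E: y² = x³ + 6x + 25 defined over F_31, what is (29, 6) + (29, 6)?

(14, 1)

tangent at (29, 6): λ = (3·29² + 6)/(2·6) ≡ 18/12. 12⁻¹ ≡ 13 (mod 31), so λ ≡ 18·13 ≡ 17.
  x = λ² - 29 - 29 = 289 - 58 ≡ 14; y = λ·(29 - 14) - 6 ≡ 1. → (14, 1)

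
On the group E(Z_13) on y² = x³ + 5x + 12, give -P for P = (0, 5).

(0, 8)

-(0, 5) = (0, -5 mod 13) = (0, 8).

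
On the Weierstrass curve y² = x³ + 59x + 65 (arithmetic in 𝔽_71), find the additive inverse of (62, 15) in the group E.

(62, 56)

-(62, 15) = (62, -15 mod 71) = (62, 56).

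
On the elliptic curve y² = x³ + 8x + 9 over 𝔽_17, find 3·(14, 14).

(1, 1)

Write P = (14, 14).
Repeated addition: build up to 3P.
2P: tangent at (14, 14): λ = (3·14² + 8)/(2·14) ≡ 1/11. 11⁻¹ ≡ 14 (mod 17), so λ ≡ 1·14 ≡ 14.
  x = λ² - 14 - 14 = 196 - 28 ≡ 15; y = λ·(14 - 15) - 14 ≡ 6. → (15, 6)
3P: (15, 6) + (14, 14). λ = (14 - 6)/(14 - 15) ≡ 8/16 mod 17. 16⁻¹ ≡ 16 (mod 17), so λ ≡ 9.
  x = λ² - 15 - 14 = 81 - 29 ≡ 1; y = λ·(15 - 1) - 6 ≡ 1. → (1, 1)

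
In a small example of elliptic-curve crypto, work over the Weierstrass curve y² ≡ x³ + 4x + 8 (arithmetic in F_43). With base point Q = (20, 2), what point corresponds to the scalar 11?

Repeated addition: build up to 11Q.
2Q: tangent at (20, 2): λ = (3·20² + 4)/(2·2) ≡ 0/4. 4⁻¹ ≡ 11 (mod 43), so λ ≡ 0·11 ≡ 0.
  x = λ² - 20 - 20 = 0 - 40 ≡ 3; y = λ·(20 - 3) - 2 ≡ 41. → (3, 41)
3Q: (3, 41) + (20, 2). λ = (2 - 41)/(20 - 3) ≡ 4/17 mod 43. 17⁻¹ ≡ 38 (mod 43) since 17·38 = 646 ≡ 1, so λ ≡ 23.
  x = λ² - 3 - 20 = 529 - 23 ≡ 33; y = λ·(3 - 33) - 41 ≡ 0. → (33, 0)
4Q: (33, 0) + (20, 2). λ = (2 - 0)/(20 - 33) ≡ 2/30 mod 43. 30⁻¹ ≡ 33 (mod 43) since 30·33 = 990 ≡ 1, so λ ≡ 23.
  x = λ² - 33 - 20 = 529 - 53 ≡ 3; y = λ·(33 - 3) - 0 ≡ 2. → (3, 2)
5Q: (3, 2) + (20, 2). λ = (2 - 2)/(20 - 3) ≡ 0/17 mod 43. 17⁻¹ ≡ 38 (mod 43), so λ ≡ 0.
  x = λ² - 3 - 20 = 0 - 23 ≡ 20; y = λ·(3 - 20) - 2 ≡ 41. → (20, 41)
6Q: (20, 41) + (20, 2): same x and y₁ ≡ -y₂, so the sum is O.
7Q: O + (20, 2) = (20, 2) (identity).
8Q: tangent at (20, 2): λ = (3·20² + 4)/(2·2) ≡ 0/4. 4⁻¹ ≡ 11 (mod 43), so λ ≡ 0·11 ≡ 0.
  x = λ² - 20 - 20 = 0 - 40 ≡ 3; y = λ·(20 - 3) - 2 ≡ 41. → (3, 41)
9Q: (3, 41) + (20, 2). λ = (2 - 41)/(20 - 3) ≡ 4/17 mod 43. 17⁻¹ ≡ 38 (mod 43), so λ ≡ 23.
  x = λ² - 3 - 20 = 529 - 23 ≡ 33; y = λ·(3 - 33) - 41 ≡ 0. → (33, 0)
10Q: (33, 0) + (20, 2). λ = (2 - 0)/(20 - 33) ≡ 2/30 mod 43. 30⁻¹ ≡ 33 (mod 43) since 30·33 = 990 ≡ 1, so λ ≡ 23.
  x = λ² - 33 - 20 = 529 - 53 ≡ 3; y = λ·(33 - 3) - 0 ≡ 2. → (3, 2)
11Q: (3, 2) + (20, 2). λ = (2 - 2)/(20 - 3) ≡ 0/17 mod 43. 17⁻¹ ≡ 38 (mod 43) since 17·38 = 646 ≡ 1, so λ ≡ 0.
  x = λ² - 3 - 20 = 0 - 23 ≡ 20; y = λ·(3 - 20) - 2 ≡ 41. → (20, 41)

(20, 41)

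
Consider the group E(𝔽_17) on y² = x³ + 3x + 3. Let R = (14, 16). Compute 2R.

(10, 9)

tangent at (14, 16): λ = (3·14² + 3)/(2·16) ≡ 13/15. 15⁻¹ ≡ 8 (mod 17), so λ ≡ 13·8 ≡ 2.
  x = λ² - 14 - 14 = 4 - 28 ≡ 10; y = λ·(14 - 10) - 16 ≡ 9. → (10, 9)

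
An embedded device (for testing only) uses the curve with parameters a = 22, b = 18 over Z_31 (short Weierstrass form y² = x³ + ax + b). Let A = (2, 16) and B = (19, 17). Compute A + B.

(7, 22)

(2, 16) + (19, 17). λ = (17 - 16)/(19 - 2) ≡ 1/17 mod 31. 17⁻¹ ≡ 11 (mod 31), so λ ≡ 11.
  x = λ² - 2 - 19 = 121 - 21 ≡ 7; y = λ·(2 - 7) - 16 ≡ 22. → (7, 22)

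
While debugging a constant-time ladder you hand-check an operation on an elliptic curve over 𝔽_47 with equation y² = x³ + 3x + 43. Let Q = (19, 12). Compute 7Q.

(9, 0)

Repeated addition: build up to 7Q.
2Q: tangent at (19, 12): λ = (3·19² + 3)/(2·12) ≡ 5/24. 24⁻¹ ≡ 2 (mod 47) since 24·2 = 48 ≡ 1, so λ ≡ 5·2 ≡ 10.
  x = λ² - 19 - 19 = 100 - 38 ≡ 15; y = λ·(19 - 15) - 12 ≡ 28. → (15, 28)
3Q: (15, 28) + (19, 12). λ = (12 - 28)/(19 - 15) ≡ 31/4 mod 47. 4⁻¹ ≡ 12 (mod 47), so λ ≡ 43.
  x = λ² - 15 - 19 = 1849 - 34 ≡ 29; y = λ·(15 - 29) - 28 ≡ 28. → (29, 28)
4Q: (29, 28) + (19, 12). λ = (12 - 28)/(19 - 29) ≡ 31/37 mod 47. 37⁻¹ ≡ 14 (mod 47), so λ ≡ 11.
  x = λ² - 29 - 19 = 121 - 48 ≡ 26; y = λ·(29 - 26) - 28 ≡ 5. → (26, 5)
5Q: (26, 5) + (19, 12). λ = (12 - 5)/(19 - 26) ≡ 7/40 mod 47. 40⁻¹ ≡ 20 (mod 47) since 40·20 = 800 ≡ 1, so λ ≡ 46.
  x = λ² - 26 - 19 = 2116 - 45 ≡ 3; y = λ·(26 - 3) - 5 ≡ 19. → (3, 19)
6Q: (3, 19) + (19, 12). λ = (12 - 19)/(19 - 3) ≡ 40/16 mod 47. 16⁻¹ ≡ 3 (mod 47) since 16·3 = 48 ≡ 1, so λ ≡ 26.
  x = λ² - 3 - 19 = 676 - 22 ≡ 43; y = λ·(3 - 43) - 19 ≡ 22. → (43, 22)
7Q: (43, 22) + (19, 12). λ = (12 - 22)/(19 - 43) ≡ 37/23 mod 47. 23⁻¹ ≡ 45 (mod 47) since 23·45 = 1035 ≡ 1, so λ ≡ 20.
  x = λ² - 43 - 19 = 400 - 62 ≡ 9; y = λ·(43 - 9) - 22 ≡ 0. → (9, 0)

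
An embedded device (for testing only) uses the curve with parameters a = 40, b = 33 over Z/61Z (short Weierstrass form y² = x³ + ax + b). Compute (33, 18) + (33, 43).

The two points share x = 33 and their y-coordinates satisfy 18 + 43 ≡ 0 (mod 61), so they are inverses. Their sum is ∞.

O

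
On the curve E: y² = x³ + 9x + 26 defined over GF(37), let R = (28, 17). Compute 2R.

(7, 32)

tangent at (28, 17): λ = (3·28² + 9)/(2·17) ≡ 30/34. 34⁻¹ ≡ 12 (mod 37) since 34·12 = 408 ≡ 1, so λ ≡ 30·12 ≡ 27.
  x = λ² - 28 - 28 = 729 - 56 ≡ 7; y = λ·(28 - 7) - 17 ≡ 32. → (7, 32)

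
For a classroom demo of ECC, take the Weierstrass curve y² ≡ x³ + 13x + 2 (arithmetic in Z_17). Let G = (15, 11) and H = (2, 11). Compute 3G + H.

First 3G:
Repeated addition: build up to 3G.
2G: tangent at (15, 11): λ = (3·15² + 13)/(2·11) ≡ 8/5. 5⁻¹ ≡ 7 (mod 17), so λ ≡ 8·7 ≡ 5.
  x = λ² - 15 - 15 = 25 - 30 ≡ 12; y = λ·(15 - 12) - 11 ≡ 4. → (12, 4)
3G: (12, 4) + (15, 11). λ = (11 - 4)/(15 - 12) ≡ 7/3 mod 17. 3⁻¹ ≡ 6 (mod 17) since 3·6 = 18 ≡ 1, so λ ≡ 8.
  x = λ² - 12 - 15 = 64 - 27 ≡ 3; y = λ·(12 - 3) - 4 ≡ 0. → (3, 0)
3G = (3, 0).
Finally 3G + H:
(3, 0) + (2, 11). λ = (11 - 0)/(2 - 3) ≡ 11/16 mod 17. 16⁻¹ ≡ 16 (mod 17), so λ ≡ 6.
  x = λ² - 3 - 2 = 36 - 5 ≡ 14; y = λ·(3 - 14) - 0 ≡ 2. → (14, 2)

(14, 2)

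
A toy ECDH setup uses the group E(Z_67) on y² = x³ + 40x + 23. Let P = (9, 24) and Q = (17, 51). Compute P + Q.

(9, 24) + (17, 51). λ = (51 - 24)/(17 - 9) ≡ 27/8 mod 67. 8⁻¹ ≡ 42 (mod 67) since 8·42 = 336 ≡ 1, so λ ≡ 62.
  x = λ² - 9 - 17 = 3844 - 26 ≡ 66; y = λ·(9 - 66) - 24 ≡ 60. → (66, 60)

(66, 60)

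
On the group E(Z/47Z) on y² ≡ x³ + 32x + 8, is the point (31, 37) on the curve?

y² = 37² ≡ 6; x³ + 32x + 8 = 30791 ≡ 6 (mod 47). 6 = 6.

yes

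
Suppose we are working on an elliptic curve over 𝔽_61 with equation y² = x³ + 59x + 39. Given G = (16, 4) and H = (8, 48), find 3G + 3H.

(52, 50)

First 3G:
Repeated addition: build up to 3G.
2G: tangent at (16, 4): λ = (3·16² + 59)/(2·4) ≡ 34/8. 8⁻¹ ≡ 23 (mod 61), so λ ≡ 34·23 ≡ 50.
  x = λ² - 16 - 16 = 2500 - 32 ≡ 28; y = λ·(16 - 28) - 4 ≡ 6. → (28, 6)
3G: (28, 6) + (16, 4). λ = (4 - 6)/(16 - 28) ≡ 59/49 mod 61. 49⁻¹ ≡ 5 (mod 61), so λ ≡ 51.
  x = λ² - 28 - 16 = 2601 - 44 ≡ 56; y = λ·(28 - 56) - 6 ≡ 30. → (56, 30)
3G = (56, 30).
Next 3H:
Repeated addition: build up to 3H.
2H: tangent at (8, 48): λ = (3·8² + 59)/(2·48) ≡ 7/35. 35⁻¹ ≡ 7 (mod 61) since 35·7 = 245 ≡ 1, so λ ≡ 7·7 ≡ 49.
  x = λ² - 8 - 8 = 2401 - 16 ≡ 6; y = λ·(8 - 6) - 48 ≡ 50. → (6, 50)
3H: (6, 50) + (8, 48). λ = (48 - 50)/(8 - 6) ≡ 59/2 mod 61. 2⁻¹ ≡ 31 (mod 61) since 2·31 = 62 ≡ 1, so λ ≡ 60.
  x = λ² - 6 - 8 = 3600 - 14 ≡ 48; y = λ·(6 - 48) - 50 ≡ 53. → (48, 53)
3H = (48, 53).
Finally 3G + 3H:
(56, 30) + (48, 53). λ = (53 - 30)/(48 - 56) ≡ 23/53 mod 61. 53⁻¹ ≡ 38 (mod 61), so λ ≡ 20.
  x = λ² - 56 - 48 = 400 - 104 ≡ 52; y = λ·(56 - 52) - 30 ≡ 50. → (52, 50)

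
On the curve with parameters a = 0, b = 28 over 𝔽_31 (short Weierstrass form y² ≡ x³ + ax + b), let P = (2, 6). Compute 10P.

Repeated addition: build up to 10P.
2P: tangent at (2, 6): λ = (3·2² + 0)/(2·6) ≡ 12/12. 12⁻¹ ≡ 13 (mod 31) since 12·13 = 156 ≡ 1, so λ ≡ 12·13 ≡ 1.
  x = λ² - 2 - 2 = 1 - 4 ≡ 28; y = λ·(2 - 28) - 6 ≡ 30. → (28, 30)
3P: (28, 30) + (2, 6). λ = (6 - 30)/(2 - 28) ≡ 7/5 mod 31. 5⁻¹ ≡ 25 (mod 31), so λ ≡ 20.
  x = λ² - 28 - 2 = 400 - 30 ≡ 29; y = λ·(28 - 29) - 30 ≡ 12. → (29, 12)
4P: (29, 12) + (2, 6). λ = (6 - 12)/(2 - 29) ≡ 25/4 mod 31. 4⁻¹ ≡ 8 (mod 31), so λ ≡ 14.
  x = λ² - 29 - 2 = 196 - 31 ≡ 10; y = λ·(29 - 10) - 12 ≡ 6. → (10, 6)
5P: (10, 6) + (2, 6). λ = (6 - 6)/(2 - 10) ≡ 0/23 mod 31. 23⁻¹ ≡ 27 (mod 31) since 23·27 = 621 ≡ 1, so λ ≡ 0.
  x = λ² - 10 - 2 = 0 - 12 ≡ 19; y = λ·(10 - 19) - 6 ≡ 25. → (19, 25)
6P: (19, 25) + (2, 6). λ = (6 - 25)/(2 - 19) ≡ 12/14 mod 31. 14⁻¹ ≡ 20 (mod 31) since 14·20 = 280 ≡ 1, so λ ≡ 23.
  x = λ² - 19 - 2 = 529 - 21 ≡ 12; y = λ·(19 - 12) - 25 ≡ 12. → (12, 12)
7P: (12, 12) + (2, 6). λ = (6 - 12)/(2 - 12) ≡ 25/21 mod 31. 21⁻¹ ≡ 3 (mod 31) since 21·3 = 63 ≡ 1, so λ ≡ 13.
  x = λ² - 12 - 2 = 169 - 14 ≡ 0; y = λ·(12 - 0) - 12 ≡ 20. → (0, 20)
8P: (0, 20) + (2, 6). λ = (6 - 20)/(2 - 0) ≡ 17/2 mod 31. 2⁻¹ ≡ 16 (mod 31), so λ ≡ 24.
  x = λ² - 0 - 2 = 576 - 2 ≡ 16; y = λ·(0 - 16) - 20 ≡ 30. → (16, 30)
9P: (16, 30) + (2, 6). λ = (6 - 30)/(2 - 16) ≡ 7/17 mod 31. 17⁻¹ ≡ 11 (mod 31) since 17·11 = 187 ≡ 1, so λ ≡ 15.
  x = λ² - 16 - 2 = 225 - 18 ≡ 21; y = λ·(16 - 21) - 30 ≡ 19. → (21, 19)
10P: (21, 19) + (2, 6). λ = (6 - 19)/(2 - 21) ≡ 18/12 mod 31. 12⁻¹ ≡ 13 (mod 31) since 12·13 = 156 ≡ 1, so λ ≡ 17.
  x = λ² - 21 - 2 = 289 - 23 ≡ 18; y = λ·(21 - 18) - 19 ≡ 1. → (18, 1)

(18, 1)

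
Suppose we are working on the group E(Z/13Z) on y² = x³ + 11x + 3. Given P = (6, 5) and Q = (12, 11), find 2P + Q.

(11, 8)

First 2P:
Repeated addition: build up to 2P.
2P: tangent at (6, 5): λ = (3·6² + 11)/(2·5) ≡ 2/10. 10⁻¹ ≡ 4 (mod 13), so λ ≡ 2·4 ≡ 8.
  x = λ² - 6 - 6 = 64 - 12 ≡ 0; y = λ·(6 - 0) - 5 ≡ 4. → (0, 4)
2P = (0, 4).
Finally 2P + Q:
(0, 4) + (12, 11). λ = (11 - 4)/(12 - 0) ≡ 7/12 mod 13. 12⁻¹ ≡ 12 (mod 13) since 12·12 = 144 ≡ 1, so λ ≡ 6.
  x = λ² - 0 - 12 = 36 - 12 ≡ 11; y = λ·(0 - 11) - 4 ≡ 8. → (11, 8)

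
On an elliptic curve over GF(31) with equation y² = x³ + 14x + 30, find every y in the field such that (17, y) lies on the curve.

2, 29

x³ + 14x + 30 = 5181 ≡ 4 (mod 31).
Square roots of 4 mod 31: 2 and 29 (since 2² = 4 ≡ 4).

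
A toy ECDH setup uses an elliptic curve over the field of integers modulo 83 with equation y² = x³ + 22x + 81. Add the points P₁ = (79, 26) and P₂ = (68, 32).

(79, 26) + (68, 32). λ = (32 - 26)/(68 - 79) ≡ 6/72 mod 83. 72⁻¹ ≡ 15 (mod 83) since 72·15 = 1080 ≡ 1, so λ ≡ 7.
  x = λ² - 79 - 68 = 49 - 147 ≡ 68; y = λ·(79 - 68) - 26 ≡ 51. → (68, 51)

(68, 51)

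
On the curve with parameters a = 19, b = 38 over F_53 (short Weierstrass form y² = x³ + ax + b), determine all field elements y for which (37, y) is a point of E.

14, 39

x³ + 19x + 38 = 51394 ≡ 37 (mod 53).
Square roots of 37 mod 53: 14 and 39 (since 14² = 196 ≡ 37).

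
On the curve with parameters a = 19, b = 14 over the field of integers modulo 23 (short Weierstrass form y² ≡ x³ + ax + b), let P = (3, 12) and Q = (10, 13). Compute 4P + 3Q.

(19, 9)

First 4P:
Double-and-add on 4 = (100)₂. Start with P = (3, 12) for the leading 1-bit.
double: tangent at (3, 12): λ = (3·3² + 19)/(2·12) ≡ 0/1. 1⁻¹ ≡ 1 (mod 23), so λ ≡ 0·1 ≡ 0.
  x = λ² - 3 - 3 = 0 - 6 ≡ 17; y = λ·(3 - 17) - 12 ≡ 11. → (17, 11)
double: tangent at (17, 11): λ = (3·17² + 19)/(2·11) ≡ 12/22. 22⁻¹ ≡ 22 (mod 23), so λ ≡ 12·22 ≡ 11.
  x = λ² - 17 - 17 = 121 - 34 ≡ 18; y = λ·(17 - 18) - 11 ≡ 1. → (18, 1)
4P = (18, 1).
Next 3Q:
Repeated addition: build up to 3Q.
2Q: tangent at (10, 13): λ = (3·10² + 19)/(2·13) ≡ 20/3. 3⁻¹ ≡ 8 (mod 23), so λ ≡ 20·8 ≡ 22.
  x = λ² - 10 - 10 = 484 - 20 ≡ 4; y = λ·(10 - 4) - 13 ≡ 4. → (4, 4)
3Q: (4, 4) + (10, 13). λ = (13 - 4)/(10 - 4) ≡ 9/6 mod 23. 6⁻¹ ≡ 4 (mod 23), so λ ≡ 13.
  x = λ² - 4 - 10 = 169 - 14 ≡ 17; y = λ·(4 - 17) - 4 ≡ 11. → (17, 11)
3Q = (17, 11).
Finally 4P + 3Q:
(18, 1) + (17, 11). λ = (11 - 1)/(17 - 18) ≡ 10/22 mod 23. 22⁻¹ ≡ 22 (mod 23), so λ ≡ 13.
  x = λ² - 18 - 17 = 169 - 35 ≡ 19; y = λ·(18 - 19) - 1 ≡ 9. → (19, 9)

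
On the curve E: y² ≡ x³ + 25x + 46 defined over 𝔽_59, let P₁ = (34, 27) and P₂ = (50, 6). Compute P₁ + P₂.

(0, 39)

(34, 27) + (50, 6). λ = (6 - 27)/(50 - 34) ≡ 38/16 mod 59. 16⁻¹ ≡ 48 (mod 59) since 16·48 = 768 ≡ 1, so λ ≡ 54.
  x = λ² - 34 - 50 = 2916 - 84 ≡ 0; y = λ·(34 - 0) - 27 ≡ 39. → (0, 39)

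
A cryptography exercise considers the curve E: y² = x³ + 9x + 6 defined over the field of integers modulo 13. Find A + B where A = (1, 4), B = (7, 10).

(1, 4) + (7, 10). λ = (10 - 4)/(7 - 1) ≡ 6/6 mod 13. 6⁻¹ ≡ 11 (mod 13) since 6·11 = 66 ≡ 1, so λ ≡ 1.
  x = λ² - 1 - 7 = 1 - 8 ≡ 6; y = λ·(1 - 6) - 4 ≡ 4. → (6, 4)

(6, 4)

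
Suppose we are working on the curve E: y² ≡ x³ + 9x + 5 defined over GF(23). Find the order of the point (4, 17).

2P: tangent at (4, 17): λ = (3·4² + 9)/(2·17) ≡ 11/11. 11⁻¹ ≡ 21 (mod 23) since 11·21 = 231 ≡ 1, so λ ≡ 11·21 ≡ 1.
  x = λ² - 4 - 4 = 1 - 8 ≡ 16; y = λ·(4 - 16) - 17 ≡ 17. → (16, 17)
3P: (16, 17) + (4, 17). λ = (17 - 17)/(4 - 16) ≡ 0/11 mod 23. 11⁻¹ ≡ 21 (mod 23), so λ ≡ 0.
  x = λ² - 16 - 4 = 0 - 20 ≡ 3; y = λ·(16 - 3) - 17 ≡ 6. → (3, 6)
4P: (3, 6) + (4, 17). λ = (17 - 6)/(4 - 3) ≡ 11/1 mod 23. 1⁻¹ ≡ 1 (mod 23) since 1·1 = 1 ≡ 1, so λ ≡ 11.
  x = λ² - 3 - 4 = 121 - 7 ≡ 22; y = λ·(3 - 22) - 6 ≡ 15. → (22, 15)
5P: (22, 15) + (4, 17). λ = (17 - 15)/(4 - 22) ≡ 2/5 mod 23. 5⁻¹ ≡ 14 (mod 23), so λ ≡ 5.
  x = λ² - 22 - 4 = 25 - 26 ≡ 22; y = λ·(22 - 22) - 15 ≡ 8. → (22, 8)
6P: (22, 8) + (4, 17). λ = (17 - 8)/(4 - 22) ≡ 9/5 mod 23. 5⁻¹ ≡ 14 (mod 23) since 5·14 = 70 ≡ 1, so λ ≡ 11.
  x = λ² - 22 - 4 = 121 - 26 ≡ 3; y = λ·(22 - 3) - 8 ≡ 17. → (3, 17)
7P: (3, 17) + (4, 17). λ = (17 - 17)/(4 - 3) ≡ 0/1 mod 23. 1⁻¹ ≡ 1 (mod 23), so λ ≡ 0.
  x = λ² - 3 - 4 = 0 - 7 ≡ 16; y = λ·(3 - 16) - 17 ≡ 6. → (16, 6)
8P: (16, 6) + (4, 17). λ = (17 - 6)/(4 - 16) ≡ 11/11 mod 23. 11⁻¹ ≡ 21 (mod 23), so λ ≡ 1.
  x = λ² - 16 - 4 = 1 - 20 ≡ 4; y = λ·(16 - 4) - 6 ≡ 6. → (4, 6)
9P: (4, 6) + (4, 17): same x and y₁ ≡ -y₂, so the sum is the point at infinity.
9P = the point at infinity, so the order is 9.

9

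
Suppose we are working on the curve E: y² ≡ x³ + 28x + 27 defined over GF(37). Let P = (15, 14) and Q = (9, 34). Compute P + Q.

(15, 14) + (9, 34). λ = (34 - 14)/(9 - 15) ≡ 20/31 mod 37. 31⁻¹ ≡ 6 (mod 37), so λ ≡ 9.
  x = λ² - 15 - 9 = 81 - 24 ≡ 20; y = λ·(15 - 20) - 14 ≡ 15. → (20, 15)

(20, 15)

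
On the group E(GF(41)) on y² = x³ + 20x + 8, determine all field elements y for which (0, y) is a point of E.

7, 34

x³ + 20x + 8 = 8 ≡ 8 (mod 41).
Square roots of 8 mod 41: 7 and 34 (since 7² = 49 ≡ 8).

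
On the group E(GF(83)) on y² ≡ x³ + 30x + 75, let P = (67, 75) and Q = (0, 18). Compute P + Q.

(67, 75) + (0, 18). λ = (18 - 75)/(0 - 67) ≡ 26/16 mod 83. 16⁻¹ ≡ 26 (mod 83), so λ ≡ 12.
  x = λ² - 67 - 0 = 144 - 67 ≡ 77; y = λ·(67 - 77) - 75 ≡ 54. → (77, 54)

(77, 54)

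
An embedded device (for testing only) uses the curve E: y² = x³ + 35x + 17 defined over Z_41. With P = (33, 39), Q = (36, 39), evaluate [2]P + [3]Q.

First 2P:
Repeated addition: build up to 2P.
2P: tangent at (33, 39): λ = (3·33² + 35)/(2·39) ≡ 22/37. 37⁻¹ ≡ 10 (mod 41) since 37·10 = 370 ≡ 1, so λ ≡ 22·10 ≡ 15.
  x = λ² - 33 - 33 = 225 - 66 ≡ 36; y = λ·(33 - 36) - 39 ≡ 39. → (36, 39)
2P = (36, 39).
Next 3Q:
Repeated addition: build up to 3Q.
2Q: tangent at (36, 39): λ = (3·36² + 35)/(2·39) ≡ 28/37. 37⁻¹ ≡ 10 (mod 41), so λ ≡ 28·10 ≡ 34.
  x = λ² - 36 - 36 = 1156 - 72 ≡ 18; y = λ·(36 - 18) - 39 ≡ 40. → (18, 40)
3Q: (18, 40) + (36, 39). λ = (39 - 40)/(36 - 18) ≡ 40/18 mod 41. 18⁻¹ ≡ 16 (mod 41), so λ ≡ 25.
  x = λ² - 18 - 36 = 625 - 54 ≡ 38; y = λ·(18 - 38) - 40 ≡ 34. → (38, 34)
3Q = (38, 34).
Finally 2P + 3Q:
(36, 39) + (38, 34). λ = (34 - 39)/(38 - 36) ≡ 36/2 mod 41. 2⁻¹ ≡ 21 (mod 41), so λ ≡ 18.
  x = λ² - 36 - 38 = 324 - 74 ≡ 4; y = λ·(36 - 4) - 39 ≡ 4. → (4, 4)

(4, 4)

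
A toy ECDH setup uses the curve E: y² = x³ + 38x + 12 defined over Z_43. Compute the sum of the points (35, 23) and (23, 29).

(39, 22)

(35, 23) + (23, 29). λ = (29 - 23)/(23 - 35) ≡ 6/31 mod 43. 31⁻¹ ≡ 25 (mod 43), so λ ≡ 21.
  x = λ² - 35 - 23 = 441 - 58 ≡ 39; y = λ·(35 - 39) - 23 ≡ 22. → (39, 22)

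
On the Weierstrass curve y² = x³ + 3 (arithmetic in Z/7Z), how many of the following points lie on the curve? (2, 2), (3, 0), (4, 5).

2

(2, 2): 2² ≡ 4, rhs ≡ 4 → on.
(3, 0): 0² ≡ 0, rhs ≡ 2 → off.
(4, 5): 5² ≡ 4, rhs ≡ 4 → on.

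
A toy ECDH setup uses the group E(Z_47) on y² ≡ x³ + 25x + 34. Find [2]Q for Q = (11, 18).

(46, 33)

tangent at (11, 18): λ = (3·11² + 25)/(2·18) ≡ 12/36. 36⁻¹ ≡ 17 (mod 47), so λ ≡ 12·17 ≡ 16.
  x = λ² - 11 - 11 = 256 - 22 ≡ 46; y = λ·(11 - 46) - 18 ≡ 33. → (46, 33)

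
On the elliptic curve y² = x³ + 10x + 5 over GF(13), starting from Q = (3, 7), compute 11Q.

Repeated addition: build up to 11Q.
2Q: tangent at (3, 7): λ = (3·3² + 10)/(2·7) ≡ 11/1. 1⁻¹ ≡ 1 (mod 13), so λ ≡ 11·1 ≡ 11.
  x = λ² - 3 - 3 = 121 - 6 ≡ 11; y = λ·(3 - 11) - 7 ≡ 9. → (11, 9)
3Q: (11, 9) + (3, 7). λ = (7 - 9)/(3 - 11) ≡ 11/5 mod 13. 5⁻¹ ≡ 8 (mod 13), so λ ≡ 10.
  x = λ² - 11 - 3 = 100 - 14 ≡ 8; y = λ·(11 - 8) - 9 ≡ 8. → (8, 8)
4Q: (8, 8) + (3, 7). λ = (7 - 8)/(3 - 8) ≡ 12/8 mod 13. 8⁻¹ ≡ 5 (mod 13), so λ ≡ 8.
  x = λ² - 8 - 3 = 64 - 11 ≡ 1; y = λ·(8 - 1) - 8 ≡ 9. → (1, 9)
5Q: (1, 9) + (3, 7). λ = (7 - 9)/(3 - 1) ≡ 11/2 mod 13. 2⁻¹ ≡ 7 (mod 13), so λ ≡ 12.
  x = λ² - 1 - 3 = 144 - 4 ≡ 10; y = λ·(1 - 10) - 9 ≡ 0. → (10, 0)
6Q: (10, 0) + (3, 7). λ = (7 - 0)/(3 - 10) ≡ 7/6 mod 13. 6⁻¹ ≡ 11 (mod 13), so λ ≡ 12.
  x = λ² - 10 - 3 = 144 - 13 ≡ 1; y = λ·(10 - 1) - 0 ≡ 4. → (1, 4)
7Q: (1, 4) + (3, 7). λ = (7 - 4)/(3 - 1) ≡ 3/2 mod 13. 2⁻¹ ≡ 7 (mod 13) since 2·7 = 14 ≡ 1, so λ ≡ 8.
  x = λ² - 1 - 3 = 64 - 4 ≡ 8; y = λ·(1 - 8) - 4 ≡ 5. → (8, 5)
8Q: (8, 5) + (3, 7). λ = (7 - 5)/(3 - 8) ≡ 2/8 mod 13. 8⁻¹ ≡ 5 (mod 13) since 8·5 = 40 ≡ 1, so λ ≡ 10.
  x = λ² - 8 - 3 = 100 - 11 ≡ 11; y = λ·(8 - 11) - 5 ≡ 4. → (11, 4)
9Q: (11, 4) + (3, 7). λ = (7 - 4)/(3 - 11) ≡ 3/5 mod 13. 5⁻¹ ≡ 8 (mod 13), so λ ≡ 11.
  x = λ² - 11 - 3 = 121 - 14 ≡ 3; y = λ·(11 - 3) - 4 ≡ 6. → (3, 6)
10Q: (3, 6) + (3, 7): same x and y₁ ≡ -y₂, so the sum is O.
11Q: O + (3, 7) = (3, 7) (identity).

(3, 7)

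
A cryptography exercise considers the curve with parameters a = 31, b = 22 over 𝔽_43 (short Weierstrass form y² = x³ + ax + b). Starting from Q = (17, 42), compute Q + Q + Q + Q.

O

Repeated addition: build up to 4Q.
2Q: tangent at (17, 42): λ = (3·17² + 31)/(2·42) ≡ 38/41. 41⁻¹ ≡ 21 (mod 43), so λ ≡ 38·21 ≡ 24.
  x = λ² - 17 - 17 = 576 - 34 ≡ 26; y = λ·(17 - 26) - 42 ≡ 0. → (26, 0)
3Q: (26, 0) + (17, 42). λ = (42 - 0)/(17 - 26) ≡ 42/34 mod 43. 34⁻¹ ≡ 19 (mod 43) since 34·19 = 646 ≡ 1, so λ ≡ 24.
  x = λ² - 26 - 17 = 576 - 43 ≡ 17; y = λ·(26 - 17) - 0 ≡ 1. → (17, 1)
4Q: (17, 1) + (17, 42): same x and y₁ ≡ -y₂, so the sum is O.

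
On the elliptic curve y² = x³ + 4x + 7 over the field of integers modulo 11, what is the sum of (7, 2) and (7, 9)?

The two points share x = 7 and their y-coordinates satisfy 2 + 9 ≡ 0 (mod 11), so they are inverses. Their sum is O.

O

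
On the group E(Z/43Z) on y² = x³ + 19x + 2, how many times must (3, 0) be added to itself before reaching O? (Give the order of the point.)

2P: (3, 0) + (3, 0): same x and y₁ ≡ -y₂, so the sum is O.
2P = O, so the order is 2.

2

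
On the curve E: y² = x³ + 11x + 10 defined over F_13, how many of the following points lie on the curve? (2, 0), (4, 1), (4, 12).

2

(2, 0): 0² ≡ 0, rhs ≡ 1 → off.
(4, 1): 1² ≡ 1, rhs ≡ 1 → on.
(4, 12): 12² ≡ 1, rhs ≡ 1 → on.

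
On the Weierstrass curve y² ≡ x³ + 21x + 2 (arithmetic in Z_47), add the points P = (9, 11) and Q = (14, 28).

(9, 11) + (14, 28). λ = (28 - 11)/(14 - 9) ≡ 17/5 mod 47. 5⁻¹ ≡ 19 (mod 47), so λ ≡ 41.
  x = λ² - 9 - 14 = 1681 - 23 ≡ 13; y = λ·(9 - 13) - 11 ≡ 13. → (13, 13)

(13, 13)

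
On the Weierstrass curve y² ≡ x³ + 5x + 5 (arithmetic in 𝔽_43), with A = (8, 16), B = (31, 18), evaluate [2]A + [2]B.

First 2A:
Repeated addition: build up to 2A.
2A: tangent at (8, 16): λ = (3·8² + 5)/(2·16) ≡ 25/32. 32⁻¹ ≡ 39 (mod 43), so λ ≡ 25·39 ≡ 29.
  x = λ² - 8 - 8 = 841 - 16 ≡ 8; y = λ·(8 - 8) - 16 ≡ 27. → (8, 27)
2A = (8, 27).
Next 2B:
Repeated addition: build up to 2B.
2B: tangent at (31, 18): λ = (3·31² + 5)/(2·18) ≡ 7/36. 36⁻¹ ≡ 6 (mod 43), so λ ≡ 7·6 ≡ 42.
  x = λ² - 31 - 31 = 1764 - 62 ≡ 25; y = λ·(31 - 25) - 18 ≡ 19. → (25, 19)
2B = (25, 19).
Finally 2A + 2B:
(8, 27) + (25, 19). λ = (19 - 27)/(25 - 8) ≡ 35/17 mod 43. 17⁻¹ ≡ 38 (mod 43), so λ ≡ 40.
  x = λ² - 8 - 25 = 1600 - 33 ≡ 19; y = λ·(8 - 19) - 27 ≡ 6. → (19, 6)

(19, 6)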